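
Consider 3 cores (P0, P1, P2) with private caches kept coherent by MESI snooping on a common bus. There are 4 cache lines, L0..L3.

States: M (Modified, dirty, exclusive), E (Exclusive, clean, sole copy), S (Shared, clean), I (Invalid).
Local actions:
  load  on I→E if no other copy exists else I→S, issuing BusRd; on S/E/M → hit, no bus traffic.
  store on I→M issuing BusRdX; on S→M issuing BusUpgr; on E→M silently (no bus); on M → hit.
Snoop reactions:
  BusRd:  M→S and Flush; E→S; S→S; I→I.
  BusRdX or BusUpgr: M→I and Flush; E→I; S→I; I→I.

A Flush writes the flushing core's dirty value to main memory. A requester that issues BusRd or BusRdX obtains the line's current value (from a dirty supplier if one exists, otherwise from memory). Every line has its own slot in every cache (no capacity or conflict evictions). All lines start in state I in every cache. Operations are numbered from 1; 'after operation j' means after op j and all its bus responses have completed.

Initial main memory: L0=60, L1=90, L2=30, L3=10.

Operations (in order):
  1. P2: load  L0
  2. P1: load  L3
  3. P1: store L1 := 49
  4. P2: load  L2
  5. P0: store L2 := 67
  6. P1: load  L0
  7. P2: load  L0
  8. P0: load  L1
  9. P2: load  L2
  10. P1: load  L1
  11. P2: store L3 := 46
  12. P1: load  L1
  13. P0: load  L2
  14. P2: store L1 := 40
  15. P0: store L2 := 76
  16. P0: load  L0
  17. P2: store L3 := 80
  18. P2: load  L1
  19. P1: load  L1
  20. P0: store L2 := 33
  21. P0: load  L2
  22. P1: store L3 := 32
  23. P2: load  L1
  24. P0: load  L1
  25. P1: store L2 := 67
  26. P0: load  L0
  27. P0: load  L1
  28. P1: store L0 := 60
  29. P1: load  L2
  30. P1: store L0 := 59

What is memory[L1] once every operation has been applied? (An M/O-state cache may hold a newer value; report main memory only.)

memory[L1] = 40

[1] P2: load  L0 | P0:I, P1:I, P2:E(60) | bus: BusRd
[2] P1: load  L3 | P0:I, P1:E(10), P2:I | bus: BusRd
[3] P1: store L1 := 49 | P0:I, P1:M(49), P2:I | bus: BusRdX
[4] P2: load  L2 | P0:I, P1:I, P2:E(30) | bus: BusRd
[5] P0: store L2 := 67 | P0:M(67), P1:I, P2:I | bus: BusRdX
[6] P1: load  L0 | P0:I, P1:S(60), P2:S(60) | bus: BusRd
[7] P2: load  L0 | P0:I, P1:S(60), P2:S(60) | bus: none
[8] P0: load  L1 | P0:S(49), P1:S(49), P2:I | bus: BusRd,Flush
[9] P2: load  L2 | P0:S(67), P1:I, P2:S(67) | bus: BusRd,Flush
[10] P1: load  L1 | P0:S(49), P1:S(49), P2:I | bus: none
[11] P2: store L3 := 46 | P0:I, P1:I, P2:M(46) | bus: BusRdX
[12] P1: load  L1 | P0:S(49), P1:S(49), P2:I | bus: none
[13] P0: load  L2 | P0:S(67), P1:I, P2:S(67) | bus: none
[14] P2: store L1 := 40 | P0:I, P1:I, P2:M(40) | bus: BusRdX
[15] P0: store L2 := 76 | P0:M(76), P1:I, P2:I | bus: BusUpgr
[16] P0: load  L0 | P0:S(60), P1:S(60), P2:S(60) | bus: BusRd
[17] P2: store L3 := 80 | P0:I, P1:I, P2:M(80) | bus: none
[18] P2: load  L1 | P0:I, P1:I, P2:M(40) | bus: none
[19] P1: load  L1 | P0:I, P1:S(40), P2:S(40) | bus: BusRd,Flush
[20] P0: store L2 := 33 | P0:M(33), P1:I, P2:I | bus: none
[21] P0: load  L2 | P0:M(33), P1:I, P2:I | bus: none
[22] P1: store L3 := 32 | P0:I, P1:M(32), P2:I | bus: BusRdX,Flush
[23] P2: load  L1 | P0:I, P1:S(40), P2:S(40) | bus: none
[24] P0: load  L1 | P0:S(40), P1:S(40), P2:S(40) | bus: BusRd
[25] P1: store L2 := 67 | P0:I, P1:M(67), P2:I | bus: BusRdX,Flush
[26] P0: load  L0 | P0:S(60), P1:S(60), P2:S(60) | bus: none
[27] P0: load  L1 | P0:S(40), P1:S(40), P2:S(40) | bus: none
[28] P1: store L0 := 60 | P0:I, P1:M(60), P2:I | bus: BusUpgr
[29] P1: load  L2 | P0:I, P1:M(67), P2:I | bus: none
[30] P1: store L0 := 59 | P0:I, P1:M(59), P2:I | bus: none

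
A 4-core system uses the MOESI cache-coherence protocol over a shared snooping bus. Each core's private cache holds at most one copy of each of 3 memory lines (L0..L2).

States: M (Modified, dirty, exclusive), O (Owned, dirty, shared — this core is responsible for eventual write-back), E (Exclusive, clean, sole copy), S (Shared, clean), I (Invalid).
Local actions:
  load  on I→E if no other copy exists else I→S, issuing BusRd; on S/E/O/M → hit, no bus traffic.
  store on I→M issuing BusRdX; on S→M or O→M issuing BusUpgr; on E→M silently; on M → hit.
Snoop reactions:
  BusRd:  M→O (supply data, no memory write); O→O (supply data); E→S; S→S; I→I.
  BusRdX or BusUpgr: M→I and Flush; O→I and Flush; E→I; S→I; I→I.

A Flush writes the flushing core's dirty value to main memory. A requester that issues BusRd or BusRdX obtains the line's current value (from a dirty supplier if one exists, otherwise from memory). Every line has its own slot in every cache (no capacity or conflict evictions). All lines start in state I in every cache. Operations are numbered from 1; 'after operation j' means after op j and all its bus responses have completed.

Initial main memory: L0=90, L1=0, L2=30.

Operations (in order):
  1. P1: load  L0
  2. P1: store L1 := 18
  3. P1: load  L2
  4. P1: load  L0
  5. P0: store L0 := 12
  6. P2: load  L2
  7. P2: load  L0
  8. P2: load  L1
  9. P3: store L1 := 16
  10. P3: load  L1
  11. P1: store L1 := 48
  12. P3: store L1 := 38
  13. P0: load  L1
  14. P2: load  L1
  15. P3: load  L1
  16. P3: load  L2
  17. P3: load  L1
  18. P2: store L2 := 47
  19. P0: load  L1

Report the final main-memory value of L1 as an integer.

1. P1: load  L0  bus=[BusRd]  L0: P0=I P1=E P2=I P3=I  mem[L0]=90
2. P1: store L1 := 18  bus=[BusRdX]  L1: P0=I P1=M P2=I P3=I  mem[L1]=0
3. P1: load  L2  bus=[BusRd]  L2: P0=I P1=E P2=I P3=I  mem[L2]=30
4. P1: load  L0  bus=[-]  L0: P0=I P1=E P2=I P3=I  mem[L0]=90
5. P0: store L0 := 12  bus=[BusRdX]  L0: P0=M P1=I P2=I P3=I  mem[L0]=90
6. P2: load  L2  bus=[BusRd]  L2: P0=I P1=S P2=S P3=I  mem[L2]=30
7. P2: load  L0  bus=[BusRd]  L0: P0=O P1=I P2=S P3=I  mem[L0]=90
8. P2: load  L1  bus=[BusRd]  L1: P0=I P1=O P2=S P3=I  mem[L1]=0
9. P3: store L1 := 16  bus=[BusRdX,Flush]  L1: P0=I P1=I P2=I P3=M  mem[L1]=18
10. P3: load  L1  bus=[-]  L1: P0=I P1=I P2=I P3=M  mem[L1]=18
11. P1: store L1 := 48  bus=[BusRdX,Flush]  L1: P0=I P1=M P2=I P3=I  mem[L1]=16
12. P3: store L1 := 38  bus=[BusRdX,Flush]  L1: P0=I P1=I P2=I P3=M  mem[L1]=48
13. P0: load  L1  bus=[BusRd]  L1: P0=S P1=I P2=I P3=O  mem[L1]=48
14. P2: load  L1  bus=[BusRd]  L1: P0=S P1=I P2=S P3=O  mem[L1]=48
15. P3: load  L1  bus=[-]  L1: P0=S P1=I P2=S P3=O  mem[L1]=48
16. P3: load  L2  bus=[BusRd]  L2: P0=I P1=S P2=S P3=S  mem[L2]=30
17. P3: load  L1  bus=[-]  L1: P0=S P1=I P2=S P3=O  mem[L1]=48
18. P2: store L2 := 47  bus=[BusUpgr]  L2: P0=I P1=I P2=M P3=I  mem[L2]=30
19. P0: load  L1  bus=[-]  L1: P0=S P1=I P2=S P3=O  mem[L1]=48

memory[L1] = 48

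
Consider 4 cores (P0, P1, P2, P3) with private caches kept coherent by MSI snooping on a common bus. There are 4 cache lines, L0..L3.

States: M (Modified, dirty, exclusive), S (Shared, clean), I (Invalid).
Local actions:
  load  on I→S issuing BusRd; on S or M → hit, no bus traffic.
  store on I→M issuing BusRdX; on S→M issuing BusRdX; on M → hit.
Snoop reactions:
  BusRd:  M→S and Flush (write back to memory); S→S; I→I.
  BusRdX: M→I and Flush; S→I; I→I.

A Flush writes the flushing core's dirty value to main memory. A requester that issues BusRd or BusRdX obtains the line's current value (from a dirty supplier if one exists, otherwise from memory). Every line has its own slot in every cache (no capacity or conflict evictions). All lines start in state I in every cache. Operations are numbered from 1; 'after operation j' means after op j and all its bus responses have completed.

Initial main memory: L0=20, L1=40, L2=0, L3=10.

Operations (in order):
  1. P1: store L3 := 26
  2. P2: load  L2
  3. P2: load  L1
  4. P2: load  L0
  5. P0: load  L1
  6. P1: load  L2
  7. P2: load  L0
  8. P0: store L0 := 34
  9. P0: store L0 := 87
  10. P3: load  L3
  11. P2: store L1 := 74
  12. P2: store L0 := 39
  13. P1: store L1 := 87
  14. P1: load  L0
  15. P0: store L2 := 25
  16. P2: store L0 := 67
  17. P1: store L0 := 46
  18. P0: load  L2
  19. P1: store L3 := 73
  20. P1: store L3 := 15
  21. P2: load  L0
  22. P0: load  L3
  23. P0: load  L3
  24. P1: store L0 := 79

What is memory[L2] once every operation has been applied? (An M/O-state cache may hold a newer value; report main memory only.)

memory[L2] = 0

  op1 P1: store L3 := 26 → I/M/I/I on L3; bus BusRdX; mem=10
  op2 P2: load  L2 → I/I/S/I on L2; bus BusRd; mem=0
  op3 P2: load  L1 → I/I/S/I on L1; bus BusRd; mem=40
  op4 P2: load  L0 → I/I/S/I on L0; bus BusRd; mem=20
  op5 P0: load  L1 → S/I/S/I on L1; bus BusRd; mem=40
  op6 P1: load  L2 → I/S/S/I on L2; bus BusRd; mem=0
  op7 P2: load  L0 → I/I/S/I on L0; bus (none); mem=20
  op8 P0: store L0 := 34 → M/I/I/I on L0; bus BusRdX; mem=20
  op9 P0: store L0 := 87 → M/I/I/I on L0; bus (none); mem=20
  op10 P3: load  L3 → I/S/I/S on L3; bus BusRd Flush; mem=26
  op11 P2: store L1 := 74 → I/I/M/I on L1; bus BusRdX; mem=40
  op12 P2: store L0 := 39 → I/I/M/I on L0; bus BusRdX Flush; mem=87
  op13 P1: store L1 := 87 → I/M/I/I on L1; bus BusRdX Flush; mem=74
  op14 P1: load  L0 → I/S/S/I on L0; bus BusRd Flush; mem=39
  op15 P0: store L2 := 25 → M/I/I/I on L2; bus BusRdX; mem=0
  op16 P2: store L0 := 67 → I/I/M/I on L0; bus BusRdX; mem=39
  op17 P1: store L0 := 46 → I/M/I/I on L0; bus BusRdX Flush; mem=67
  op18 P0: load  L2 → M/I/I/I on L2; bus (none); mem=0
  op19 P1: store L3 := 73 → I/M/I/I on L3; bus BusRdX; mem=26
  op20 P1: store L3 := 15 → I/M/I/I on L3; bus (none); mem=26
  op21 P2: load  L0 → I/S/S/I on L0; bus BusRd Flush; mem=46
  op22 P0: load  L3 → S/S/I/I on L3; bus BusRd Flush; mem=15
  op23 P0: load  L3 → S/S/I/I on L3; bus (none); mem=15
  op24 P1: store L0 := 79 → I/M/I/I on L0; bus BusRdX; mem=46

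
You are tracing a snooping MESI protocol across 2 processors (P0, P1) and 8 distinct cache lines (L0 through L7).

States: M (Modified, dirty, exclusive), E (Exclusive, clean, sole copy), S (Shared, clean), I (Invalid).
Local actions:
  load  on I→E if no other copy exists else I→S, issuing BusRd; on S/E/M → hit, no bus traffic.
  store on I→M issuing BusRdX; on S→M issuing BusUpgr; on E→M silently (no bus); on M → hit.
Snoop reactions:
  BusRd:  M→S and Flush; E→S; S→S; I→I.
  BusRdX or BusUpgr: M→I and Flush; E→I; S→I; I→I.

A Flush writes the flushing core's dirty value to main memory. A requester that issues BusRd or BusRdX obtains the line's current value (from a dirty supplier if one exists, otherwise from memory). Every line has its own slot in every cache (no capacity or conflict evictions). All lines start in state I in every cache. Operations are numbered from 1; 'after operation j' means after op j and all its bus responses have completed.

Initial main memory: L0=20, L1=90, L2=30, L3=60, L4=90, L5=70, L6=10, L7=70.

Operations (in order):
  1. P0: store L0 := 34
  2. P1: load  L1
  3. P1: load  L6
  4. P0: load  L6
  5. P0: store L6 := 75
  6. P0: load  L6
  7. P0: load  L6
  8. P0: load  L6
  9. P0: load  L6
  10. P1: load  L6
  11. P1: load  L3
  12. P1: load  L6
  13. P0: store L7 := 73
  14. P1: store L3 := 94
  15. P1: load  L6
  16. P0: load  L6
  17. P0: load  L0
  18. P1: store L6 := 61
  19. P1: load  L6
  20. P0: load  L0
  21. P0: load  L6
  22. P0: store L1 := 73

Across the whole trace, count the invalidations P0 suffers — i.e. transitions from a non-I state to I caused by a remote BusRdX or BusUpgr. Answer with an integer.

invalidations = 1

  op1 P0: store L0 := 34 → M/I on L0; bus BusRdX; mem=20
  op2 P1: load  L1 → I/E on L1; bus BusRd; mem=90
  op3 P1: load  L6 → I/E on L6; bus BusRd; mem=10
  op4 P0: load  L6 → S/S on L6; bus BusRd; mem=10
  op5 P0: store L6 := 75 → M/I on L6; bus BusUpgr; mem=10
  op6 P0: load  L6 → M/I on L6; bus (none); mem=10
  op7 P0: load  L6 → M/I on L6; bus (none); mem=10
  op8 P0: load  L6 → M/I on L6; bus (none); mem=10
  op9 P0: load  L6 → M/I on L6; bus (none); mem=10
  op10 P1: load  L6 → S/S on L6; bus BusRd Flush; mem=75
  op11 P1: load  L3 → I/E on L3; bus BusRd; mem=60
  op12 P1: load  L6 → S/S on L6; bus (none); mem=75
  op13 P0: store L7 := 73 → M/I on L7; bus BusRdX; mem=70
  op14 P1: store L3 := 94 → I/M on L3; bus (none); mem=60
  op15 P1: load  L6 → S/S on L6; bus (none); mem=75
  op16 P0: load  L6 → S/S on L6; bus (none); mem=75
  op17 P0: load  L0 → M/I on L0; bus (none); mem=20
  op18 P1: store L6 := 61 → I/M on L6; bus BusUpgr; mem=75
  op19 P1: load  L6 → I/M on L6; bus (none); mem=75
  op20 P0: load  L0 → M/I on L0; bus (none); mem=20
  op21 P0: load  L6 → S/S on L6; bus BusRd Flush; mem=61
  op22 P0: store L1 := 73 → M/I on L1; bus BusRdX; mem=90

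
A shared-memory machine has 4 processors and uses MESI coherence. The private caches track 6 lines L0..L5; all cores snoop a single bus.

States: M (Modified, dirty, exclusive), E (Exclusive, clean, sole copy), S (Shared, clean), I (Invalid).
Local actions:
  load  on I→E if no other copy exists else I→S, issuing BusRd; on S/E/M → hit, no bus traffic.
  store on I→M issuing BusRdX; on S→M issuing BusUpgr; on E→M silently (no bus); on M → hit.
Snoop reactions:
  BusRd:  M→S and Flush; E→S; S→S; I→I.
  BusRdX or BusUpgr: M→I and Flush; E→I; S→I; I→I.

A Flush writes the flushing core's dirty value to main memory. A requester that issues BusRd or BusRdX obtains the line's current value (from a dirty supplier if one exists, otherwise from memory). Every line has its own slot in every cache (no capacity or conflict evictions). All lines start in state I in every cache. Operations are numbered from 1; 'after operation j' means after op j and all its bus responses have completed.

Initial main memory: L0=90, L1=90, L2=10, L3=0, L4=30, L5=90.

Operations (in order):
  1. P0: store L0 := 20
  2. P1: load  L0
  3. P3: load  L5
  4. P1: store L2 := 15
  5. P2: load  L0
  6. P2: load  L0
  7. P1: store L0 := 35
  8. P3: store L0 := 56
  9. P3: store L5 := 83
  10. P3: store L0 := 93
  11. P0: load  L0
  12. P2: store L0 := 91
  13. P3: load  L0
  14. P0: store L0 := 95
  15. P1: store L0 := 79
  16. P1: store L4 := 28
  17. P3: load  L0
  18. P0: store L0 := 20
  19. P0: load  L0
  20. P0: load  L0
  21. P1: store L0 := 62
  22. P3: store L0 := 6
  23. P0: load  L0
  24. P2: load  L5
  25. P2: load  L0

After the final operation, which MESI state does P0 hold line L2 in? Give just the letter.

[1] P0: store L0 := 20 | P0:M(20), P1:I, P2:I, P3:I | bus: BusRdX
[2] P1: load  L0 | P0:S(20), P1:S(20), P2:I, P3:I | bus: BusRd,Flush
[3] P3: load  L5 | P0:I, P1:I, P2:I, P3:E(90) | bus: BusRd
[4] P1: store L2 := 15 | P0:I, P1:M(15), P2:I, P3:I | bus: BusRdX
[5] P2: load  L0 | P0:S(20), P1:S(20), P2:S(20), P3:I | bus: BusRd
[6] P2: load  L0 | P0:S(20), P1:S(20), P2:S(20), P3:I | bus: none
[7] P1: store L0 := 35 | P0:I, P1:M(35), P2:I, P3:I | bus: BusUpgr
[8] P3: store L0 := 56 | P0:I, P1:I, P2:I, P3:M(56) | bus: BusRdX,Flush
[9] P3: store L5 := 83 | P0:I, P1:I, P2:I, P3:M(83) | bus: none
[10] P3: store L0 := 93 | P0:I, P1:I, P2:I, P3:M(93) | bus: none
[11] P0: load  L0 | P0:S(93), P1:I, P2:I, P3:S(93) | bus: BusRd,Flush
[12] P2: store L0 := 91 | P0:I, P1:I, P2:M(91), P3:I | bus: BusRdX
[13] P3: load  L0 | P0:I, P1:I, P2:S(91), P3:S(91) | bus: BusRd,Flush
[14] P0: store L0 := 95 | P0:M(95), P1:I, P2:I, P3:I | bus: BusRdX
[15] P1: store L0 := 79 | P0:I, P1:M(79), P2:I, P3:I | bus: BusRdX,Flush
[16] P1: store L4 := 28 | P0:I, P1:M(28), P2:I, P3:I | bus: BusRdX
[17] P3: load  L0 | P0:I, P1:S(79), P2:I, P3:S(79) | bus: BusRd,Flush
[18] P0: store L0 := 20 | P0:M(20), P1:I, P2:I, P3:I | bus: BusRdX
[19] P0: load  L0 | P0:M(20), P1:I, P2:I, P3:I | bus: none
[20] P0: load  L0 | P0:M(20), P1:I, P2:I, P3:I | bus: none
[21] P1: store L0 := 62 | P0:I, P1:M(62), P2:I, P3:I | bus: BusRdX,Flush
[22] P3: store L0 := 6 | P0:I, P1:I, P2:I, P3:M(6) | bus: BusRdX,Flush
[23] P0: load  L0 | P0:S(6), P1:I, P2:I, P3:S(6) | bus: BusRd,Flush
[24] P2: load  L5 | P0:I, P1:I, P2:S(83), P3:S(83) | bus: BusRd,Flush
[25] P2: load  L0 | P0:S(6), P1:I, P2:S(6), P3:S(6) | bus: BusRd

state = I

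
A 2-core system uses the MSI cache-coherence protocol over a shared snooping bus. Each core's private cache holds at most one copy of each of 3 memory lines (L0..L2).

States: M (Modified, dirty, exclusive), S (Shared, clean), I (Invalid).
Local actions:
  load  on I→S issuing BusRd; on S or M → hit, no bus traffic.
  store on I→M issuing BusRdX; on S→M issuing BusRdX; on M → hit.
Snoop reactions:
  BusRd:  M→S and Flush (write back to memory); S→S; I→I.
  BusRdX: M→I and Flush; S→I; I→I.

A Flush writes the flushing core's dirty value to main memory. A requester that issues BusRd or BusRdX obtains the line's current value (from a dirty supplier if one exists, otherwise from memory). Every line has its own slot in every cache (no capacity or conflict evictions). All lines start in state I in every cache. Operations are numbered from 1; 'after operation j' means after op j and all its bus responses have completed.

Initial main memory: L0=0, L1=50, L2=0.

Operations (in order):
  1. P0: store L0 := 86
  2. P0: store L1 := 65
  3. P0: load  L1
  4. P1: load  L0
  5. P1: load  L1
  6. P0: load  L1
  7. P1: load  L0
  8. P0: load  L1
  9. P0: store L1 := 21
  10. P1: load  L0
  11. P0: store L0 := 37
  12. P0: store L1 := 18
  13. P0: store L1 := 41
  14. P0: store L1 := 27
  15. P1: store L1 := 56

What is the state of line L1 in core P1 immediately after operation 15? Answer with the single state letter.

step 1: P0: store L0 := 86  ⟶  MI  (L0)  txn=BusRdX  M[L0]=0
step 2: P0: store L1 := 65  ⟶  MI  (L1)  txn=BusRdX  M[L1]=50
step 3: P0: load  L1  ⟶  MI  (L1)  txn=∅  M[L1]=50
step 4: P1: load  L0  ⟶  SS  (L0)  txn=BusRd+Flush  M[L0]=86
step 5: P1: load  L1  ⟶  SS  (L1)  txn=BusRd+Flush  M[L1]=65
step 6: P0: load  L1  ⟶  SS  (L1)  txn=∅  M[L1]=65
step 7: P1: load  L0  ⟶  SS  (L0)  txn=∅  M[L0]=86
step 8: P0: load  L1  ⟶  SS  (L1)  txn=∅  M[L1]=65
step 9: P0: store L1 := 21  ⟶  MI  (L1)  txn=BusRdX  M[L1]=65
step 10: P1: load  L0  ⟶  SS  (L0)  txn=∅  M[L0]=86
step 11: P0: store L0 := 37  ⟶  MI  (L0)  txn=BusRdX  M[L0]=86
step 12: P0: store L1 := 18  ⟶  MI  (L1)  txn=∅  M[L1]=65
step 13: P0: store L1 := 41  ⟶  MI  (L1)  txn=∅  M[L1]=65
step 14: P0: store L1 := 27  ⟶  MI  (L1)  txn=∅  M[L1]=65
step 15: P1: store L1 := 56  ⟶  IM  (L1)  txn=BusRdX+Flush  M[L1]=27

state = M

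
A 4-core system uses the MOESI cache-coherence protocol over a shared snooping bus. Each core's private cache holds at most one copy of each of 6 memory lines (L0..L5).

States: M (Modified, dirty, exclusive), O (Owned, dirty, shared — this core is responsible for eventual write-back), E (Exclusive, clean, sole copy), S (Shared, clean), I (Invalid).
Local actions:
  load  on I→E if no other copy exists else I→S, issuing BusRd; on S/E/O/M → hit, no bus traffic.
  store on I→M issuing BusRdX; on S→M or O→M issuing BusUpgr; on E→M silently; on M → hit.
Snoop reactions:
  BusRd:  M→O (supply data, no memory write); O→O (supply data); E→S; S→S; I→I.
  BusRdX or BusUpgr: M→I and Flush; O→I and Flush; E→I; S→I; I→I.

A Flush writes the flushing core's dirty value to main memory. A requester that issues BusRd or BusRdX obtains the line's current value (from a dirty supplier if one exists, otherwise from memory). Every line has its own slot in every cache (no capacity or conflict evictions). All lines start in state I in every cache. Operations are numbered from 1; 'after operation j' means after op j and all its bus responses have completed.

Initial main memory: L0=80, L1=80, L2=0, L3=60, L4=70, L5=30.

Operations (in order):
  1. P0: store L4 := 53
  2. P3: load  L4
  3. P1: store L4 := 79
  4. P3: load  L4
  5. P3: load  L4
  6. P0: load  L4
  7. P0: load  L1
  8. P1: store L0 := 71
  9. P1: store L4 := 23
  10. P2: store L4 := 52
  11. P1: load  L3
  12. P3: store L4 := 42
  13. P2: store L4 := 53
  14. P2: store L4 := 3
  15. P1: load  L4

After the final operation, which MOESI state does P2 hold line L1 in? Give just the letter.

state = I

  op1 P0: store L4 := 53 → M/I/I/I on L4; bus BusRdX; mem=70
  op2 P3: load  L4 → O/I/I/S on L4; bus BusRd; mem=70
  op3 P1: store L4 := 79 → I/M/I/I on L4; bus BusRdX Flush; mem=53
  op4 P3: load  L4 → I/O/I/S on L4; bus BusRd; mem=53
  op5 P3: load  L4 → I/O/I/S on L4; bus (none); mem=53
  op6 P0: load  L4 → S/O/I/S on L4; bus BusRd; mem=53
  op7 P0: load  L1 → E/I/I/I on L1; bus BusRd; mem=80
  op8 P1: store L0 := 71 → I/M/I/I on L0; bus BusRdX; mem=80
  op9 P1: store L4 := 23 → I/M/I/I on L4; bus BusUpgr; mem=53
  op10 P2: store L4 := 52 → I/I/M/I on L4; bus BusRdX Flush; mem=23
  op11 P1: load  L3 → I/E/I/I on L3; bus BusRd; mem=60
  op12 P3: store L4 := 42 → I/I/I/M on L4; bus BusRdX Flush; mem=52
  op13 P2: store L4 := 53 → I/I/M/I on L4; bus BusRdX Flush; mem=42
  op14 P2: store L4 := 3 → I/I/M/I on L4; bus (none); mem=42
  op15 P1: load  L4 → I/S/O/I on L4; bus BusRd; mem=42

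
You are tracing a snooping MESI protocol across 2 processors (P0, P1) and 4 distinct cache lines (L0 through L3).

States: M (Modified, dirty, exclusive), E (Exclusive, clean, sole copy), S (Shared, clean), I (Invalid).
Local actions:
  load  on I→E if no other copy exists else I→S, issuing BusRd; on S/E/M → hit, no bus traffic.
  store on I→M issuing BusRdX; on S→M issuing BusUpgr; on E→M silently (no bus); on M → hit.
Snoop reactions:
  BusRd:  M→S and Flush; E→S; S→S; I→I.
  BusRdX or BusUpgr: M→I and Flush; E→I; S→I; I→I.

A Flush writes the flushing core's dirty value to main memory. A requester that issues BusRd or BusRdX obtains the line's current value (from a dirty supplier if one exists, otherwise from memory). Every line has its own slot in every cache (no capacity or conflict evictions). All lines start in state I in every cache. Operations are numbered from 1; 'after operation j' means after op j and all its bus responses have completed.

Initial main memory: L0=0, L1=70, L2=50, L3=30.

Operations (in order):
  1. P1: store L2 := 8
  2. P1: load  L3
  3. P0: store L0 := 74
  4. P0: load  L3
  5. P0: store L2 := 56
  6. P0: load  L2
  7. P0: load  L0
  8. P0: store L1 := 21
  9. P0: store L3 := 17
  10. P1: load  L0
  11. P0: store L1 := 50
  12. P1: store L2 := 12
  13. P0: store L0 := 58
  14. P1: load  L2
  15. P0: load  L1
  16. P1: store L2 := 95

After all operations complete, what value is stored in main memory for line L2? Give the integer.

[1] P1: store L2 := 8 | P0:I, P1:M(8) | bus: BusRdX
[2] P1: load  L3 | P0:I, P1:E(30) | bus: BusRd
[3] P0: store L0 := 74 | P0:M(74), P1:I | bus: BusRdX
[4] P0: load  L3 | P0:S(30), P1:S(30) | bus: BusRd
[5] P0: store L2 := 56 | P0:M(56), P1:I | bus: BusRdX,Flush
[6] P0: load  L2 | P0:M(56), P1:I | bus: none
[7] P0: load  L0 | P0:M(74), P1:I | bus: none
[8] P0: store L1 := 21 | P0:M(21), P1:I | bus: BusRdX
[9] P0: store L3 := 17 | P0:M(17), P1:I | bus: BusUpgr
[10] P1: load  L0 | P0:S(74), P1:S(74) | bus: BusRd,Flush
[11] P0: store L1 := 50 | P0:M(50), P1:I | bus: none
[12] P1: store L2 := 12 | P0:I, P1:M(12) | bus: BusRdX,Flush
[13] P0: store L0 := 58 | P0:M(58), P1:I | bus: BusUpgr
[14] P1: load  L2 | P0:I, P1:M(12) | bus: none
[15] P0: load  L1 | P0:M(50), P1:I | bus: none
[16] P1: store L2 := 95 | P0:I, P1:M(95) | bus: none

memory[L2] = 56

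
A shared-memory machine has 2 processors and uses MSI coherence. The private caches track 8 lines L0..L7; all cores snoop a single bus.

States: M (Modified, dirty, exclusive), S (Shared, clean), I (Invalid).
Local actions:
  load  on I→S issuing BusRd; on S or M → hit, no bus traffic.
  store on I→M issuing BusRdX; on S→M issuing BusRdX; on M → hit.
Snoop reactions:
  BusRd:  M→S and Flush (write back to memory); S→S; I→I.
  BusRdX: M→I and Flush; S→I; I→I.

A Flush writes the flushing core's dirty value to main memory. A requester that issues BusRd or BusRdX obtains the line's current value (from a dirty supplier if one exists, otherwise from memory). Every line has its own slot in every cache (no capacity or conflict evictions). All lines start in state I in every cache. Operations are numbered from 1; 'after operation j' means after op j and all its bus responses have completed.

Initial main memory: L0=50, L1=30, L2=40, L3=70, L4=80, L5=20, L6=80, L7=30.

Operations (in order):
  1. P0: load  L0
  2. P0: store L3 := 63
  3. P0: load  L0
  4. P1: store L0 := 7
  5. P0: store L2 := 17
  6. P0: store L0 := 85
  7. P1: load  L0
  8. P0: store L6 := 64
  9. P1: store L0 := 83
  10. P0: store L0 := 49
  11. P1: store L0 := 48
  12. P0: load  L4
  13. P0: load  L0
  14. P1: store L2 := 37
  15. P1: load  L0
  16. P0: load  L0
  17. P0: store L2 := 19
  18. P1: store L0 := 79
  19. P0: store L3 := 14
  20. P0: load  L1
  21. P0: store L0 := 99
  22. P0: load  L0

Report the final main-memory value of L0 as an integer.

1. P0: load  L0  bus=[BusRd]  L0: P0=S P1=I  mem[L0]=50
2. P0: store L3 := 63  bus=[BusRdX]  L3: P0=M P1=I  mem[L3]=70
3. P0: load  L0  bus=[-]  L0: P0=S P1=I  mem[L0]=50
4. P1: store L0 := 7  bus=[BusRdX]  L0: P0=I P1=M  mem[L0]=50
5. P0: store L2 := 17  bus=[BusRdX]  L2: P0=M P1=I  mem[L2]=40
6. P0: store L0 := 85  bus=[BusRdX,Flush]  L0: P0=M P1=I  mem[L0]=7
7. P1: load  L0  bus=[BusRd,Flush]  L0: P0=S P1=S  mem[L0]=85
8. P0: store L6 := 64  bus=[BusRdX]  L6: P0=M P1=I  mem[L6]=80
9. P1: store L0 := 83  bus=[BusRdX]  L0: P0=I P1=M  mem[L0]=85
10. P0: store L0 := 49  bus=[BusRdX,Flush]  L0: P0=M P1=I  mem[L0]=83
11. P1: store L0 := 48  bus=[BusRdX,Flush]  L0: P0=I P1=M  mem[L0]=49
12. P0: load  L4  bus=[BusRd]  L4: P0=S P1=I  mem[L4]=80
13. P0: load  L0  bus=[BusRd,Flush]  L0: P0=S P1=S  mem[L0]=48
14. P1: store L2 := 37  bus=[BusRdX,Flush]  L2: P0=I P1=M  mem[L2]=17
15. P1: load  L0  bus=[-]  L0: P0=S P1=S  mem[L0]=48
16. P0: load  L0  bus=[-]  L0: P0=S P1=S  mem[L0]=48
17. P0: store L2 := 19  bus=[BusRdX,Flush]  L2: P0=M P1=I  mem[L2]=37
18. P1: store L0 := 79  bus=[BusRdX]  L0: P0=I P1=M  mem[L0]=48
19. P0: store L3 := 14  bus=[-]  L3: P0=M P1=I  mem[L3]=70
20. P0: load  L1  bus=[BusRd]  L1: P0=S P1=I  mem[L1]=30
21. P0: store L0 := 99  bus=[BusRdX,Flush]  L0: P0=M P1=I  mem[L0]=79
22. P0: load  L0  bus=[-]  L0: P0=M P1=I  mem[L0]=79

memory[L0] = 79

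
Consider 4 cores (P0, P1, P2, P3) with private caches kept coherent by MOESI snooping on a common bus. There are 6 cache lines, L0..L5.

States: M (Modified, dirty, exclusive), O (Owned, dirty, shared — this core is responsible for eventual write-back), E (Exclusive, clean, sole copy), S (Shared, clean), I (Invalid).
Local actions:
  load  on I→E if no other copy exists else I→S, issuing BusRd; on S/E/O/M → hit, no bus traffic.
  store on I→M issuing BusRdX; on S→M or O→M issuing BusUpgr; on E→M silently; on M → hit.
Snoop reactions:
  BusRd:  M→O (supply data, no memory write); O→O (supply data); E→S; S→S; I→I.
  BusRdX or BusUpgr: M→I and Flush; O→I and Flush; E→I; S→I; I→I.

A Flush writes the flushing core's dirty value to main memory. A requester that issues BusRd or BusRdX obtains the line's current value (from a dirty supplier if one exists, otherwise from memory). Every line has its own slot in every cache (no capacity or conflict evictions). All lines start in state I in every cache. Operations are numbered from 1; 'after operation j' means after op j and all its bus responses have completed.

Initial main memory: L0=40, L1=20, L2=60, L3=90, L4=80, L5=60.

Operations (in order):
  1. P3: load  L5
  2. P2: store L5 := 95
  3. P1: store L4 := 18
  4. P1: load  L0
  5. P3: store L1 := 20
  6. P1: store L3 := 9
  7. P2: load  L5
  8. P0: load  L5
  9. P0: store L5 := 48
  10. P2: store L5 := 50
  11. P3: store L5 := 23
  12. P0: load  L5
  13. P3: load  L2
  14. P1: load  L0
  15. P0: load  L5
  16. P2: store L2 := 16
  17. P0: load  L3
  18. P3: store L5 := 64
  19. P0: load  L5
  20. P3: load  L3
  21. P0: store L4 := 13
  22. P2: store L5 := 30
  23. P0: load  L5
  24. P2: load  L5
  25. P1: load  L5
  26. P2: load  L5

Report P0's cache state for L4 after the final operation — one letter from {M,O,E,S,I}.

state = M

[1] P3: load  L5 | P0:I, P1:I, P2:I, P3:E(60) | bus: BusRd
[2] P2: store L5 := 95 | P0:I, P1:I, P2:M(95), P3:I | bus: BusRdX
[3] P1: store L4 := 18 | P0:I, P1:M(18), P2:I, P3:I | bus: BusRdX
[4] P1: load  L0 | P0:I, P1:E(40), P2:I, P3:I | bus: BusRd
[5] P3: store L1 := 20 | P0:I, P1:I, P2:I, P3:M(20) | bus: BusRdX
[6] P1: store L3 := 9 | P0:I, P1:M(9), P2:I, P3:I | bus: BusRdX
[7] P2: load  L5 | P0:I, P1:I, P2:M(95), P3:I | bus: none
[8] P0: load  L5 | P0:S(95), P1:I, P2:O(95), P3:I | bus: BusRd
[9] P0: store L5 := 48 | P0:M(48), P1:I, P2:I, P3:I | bus: BusUpgr,Flush
[10] P2: store L5 := 50 | P0:I, P1:I, P2:M(50), P3:I | bus: BusRdX,Flush
[11] P3: store L5 := 23 | P0:I, P1:I, P2:I, P3:M(23) | bus: BusRdX,Flush
[12] P0: load  L5 | P0:S(23), P1:I, P2:I, P3:O(23) | bus: BusRd
[13] P3: load  L2 | P0:I, P1:I, P2:I, P3:E(60) | bus: BusRd
[14] P1: load  L0 | P0:I, P1:E(40), P2:I, P3:I | bus: none
[15] P0: load  L5 | P0:S(23), P1:I, P2:I, P3:O(23) | bus: none
[16] P2: store L2 := 16 | P0:I, P1:I, P2:M(16), P3:I | bus: BusRdX
[17] P0: load  L3 | P0:S(9), P1:O(9), P2:I, P3:I | bus: BusRd
[18] P3: store L5 := 64 | P0:I, P1:I, P2:I, P3:M(64) | bus: BusUpgr
[19] P0: load  L5 | P0:S(64), P1:I, P2:I, P3:O(64) | bus: BusRd
[20] P3: load  L3 | P0:S(9), P1:O(9), P2:I, P3:S(9) | bus: BusRd
[21] P0: store L4 := 13 | P0:M(13), P1:I, P2:I, P3:I | bus: BusRdX,Flush
[22] P2: store L5 := 30 | P0:I, P1:I, P2:M(30), P3:I | bus: BusRdX,Flush
[23] P0: load  L5 | P0:S(30), P1:I, P2:O(30), P3:I | bus: BusRd
[24] P2: load  L5 | P0:S(30), P1:I, P2:O(30), P3:I | bus: none
[25] P1: load  L5 | P0:S(30), P1:S(30), P2:O(30), P3:I | bus: BusRd
[26] P2: load  L5 | P0:S(30), P1:S(30), P2:O(30), P3:I | bus: none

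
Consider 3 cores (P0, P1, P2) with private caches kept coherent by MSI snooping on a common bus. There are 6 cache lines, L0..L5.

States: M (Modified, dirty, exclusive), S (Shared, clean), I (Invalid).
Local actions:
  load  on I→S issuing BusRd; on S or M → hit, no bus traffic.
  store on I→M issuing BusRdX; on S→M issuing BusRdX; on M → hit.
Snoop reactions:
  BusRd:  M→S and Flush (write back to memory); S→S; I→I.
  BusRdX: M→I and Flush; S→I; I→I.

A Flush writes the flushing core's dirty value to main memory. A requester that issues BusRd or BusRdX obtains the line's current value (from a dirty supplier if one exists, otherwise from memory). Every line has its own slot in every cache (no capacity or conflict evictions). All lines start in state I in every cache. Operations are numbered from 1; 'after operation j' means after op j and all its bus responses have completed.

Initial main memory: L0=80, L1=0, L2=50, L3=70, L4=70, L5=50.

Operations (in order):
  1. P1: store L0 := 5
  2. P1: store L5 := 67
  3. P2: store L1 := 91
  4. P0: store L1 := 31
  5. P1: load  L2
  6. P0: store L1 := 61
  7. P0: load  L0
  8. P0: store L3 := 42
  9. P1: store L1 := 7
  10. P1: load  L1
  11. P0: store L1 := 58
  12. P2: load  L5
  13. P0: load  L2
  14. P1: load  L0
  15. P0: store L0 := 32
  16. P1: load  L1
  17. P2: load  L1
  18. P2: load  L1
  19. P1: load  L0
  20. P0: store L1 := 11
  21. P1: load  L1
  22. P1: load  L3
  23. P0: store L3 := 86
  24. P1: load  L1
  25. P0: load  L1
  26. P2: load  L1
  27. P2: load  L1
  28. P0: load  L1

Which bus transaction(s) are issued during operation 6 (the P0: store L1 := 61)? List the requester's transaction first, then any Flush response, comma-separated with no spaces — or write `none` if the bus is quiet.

bus = none

1. P1: store L0 := 5  bus=[BusRdX]  L0: P0=I P1=M P2=I  mem[L0]=80
2. P1: store L5 := 67  bus=[BusRdX]  L5: P0=I P1=M P2=I  mem[L5]=50
3. P2: store L1 := 91  bus=[BusRdX]  L1: P0=I P1=I P2=M  mem[L1]=0
4. P0: store L1 := 31  bus=[BusRdX,Flush]  L1: P0=M P1=I P2=I  mem[L1]=91
5. P1: load  L2  bus=[BusRd]  L2: P0=I P1=S P2=I  mem[L2]=50
6. P0: store L1 := 61  bus=[-]  L1: P0=M P1=I P2=I  mem[L1]=91
7. P0: load  L0  bus=[BusRd,Flush]  L0: P0=S P1=S P2=I  mem[L0]=5
8. P0: store L3 := 42  bus=[BusRdX]  L3: P0=M P1=I P2=I  mem[L3]=70
9. P1: store L1 := 7  bus=[BusRdX,Flush]  L1: P0=I P1=M P2=I  mem[L1]=61
10. P1: load  L1  bus=[-]  L1: P0=I P1=M P2=I  mem[L1]=61
11. P0: store L1 := 58  bus=[BusRdX,Flush]  L1: P0=M P1=I P2=I  mem[L1]=7
12. P2: load  L5  bus=[BusRd,Flush]  L5: P0=I P1=S P2=S  mem[L5]=67
13. P0: load  L2  bus=[BusRd]  L2: P0=S P1=S P2=I  mem[L2]=50
14. P1: load  L0  bus=[-]  L0: P0=S P1=S P2=I  mem[L0]=5
15. P0: store L0 := 32  bus=[BusRdX]  L0: P0=M P1=I P2=I  mem[L0]=5
16. P1: load  L1  bus=[BusRd,Flush]  L1: P0=S P1=S P2=I  mem[L1]=58
17. P2: load  L1  bus=[BusRd]  L1: P0=S P1=S P2=S  mem[L1]=58
18. P2: load  L1  bus=[-]  L1: P0=S P1=S P2=S  mem[L1]=58
19. P1: load  L0  bus=[BusRd,Flush]  L0: P0=S P1=S P2=I  mem[L0]=32
20. P0: store L1 := 11  bus=[BusRdX]  L1: P0=M P1=I P2=I  mem[L1]=58
21. P1: load  L1  bus=[BusRd,Flush]  L1: P0=S P1=S P2=I  mem[L1]=11
22. P1: load  L3  bus=[BusRd,Flush]  L3: P0=S P1=S P2=I  mem[L3]=42
23. P0: store L3 := 86  bus=[BusRdX]  L3: P0=M P1=I P2=I  mem[L3]=42
24. P1: load  L1  bus=[-]  L1: P0=S P1=S P2=I  mem[L1]=11
25. P0: load  L1  bus=[-]  L1: P0=S P1=S P2=I  mem[L1]=11
26. P2: load  L1  bus=[BusRd]  L1: P0=S P1=S P2=S  mem[L1]=11
27. P2: load  L1  bus=[-]  L1: P0=S P1=S P2=S  mem[L1]=11
28. P0: load  L1  bus=[-]  L1: P0=S P1=S P2=S  mem[L1]=11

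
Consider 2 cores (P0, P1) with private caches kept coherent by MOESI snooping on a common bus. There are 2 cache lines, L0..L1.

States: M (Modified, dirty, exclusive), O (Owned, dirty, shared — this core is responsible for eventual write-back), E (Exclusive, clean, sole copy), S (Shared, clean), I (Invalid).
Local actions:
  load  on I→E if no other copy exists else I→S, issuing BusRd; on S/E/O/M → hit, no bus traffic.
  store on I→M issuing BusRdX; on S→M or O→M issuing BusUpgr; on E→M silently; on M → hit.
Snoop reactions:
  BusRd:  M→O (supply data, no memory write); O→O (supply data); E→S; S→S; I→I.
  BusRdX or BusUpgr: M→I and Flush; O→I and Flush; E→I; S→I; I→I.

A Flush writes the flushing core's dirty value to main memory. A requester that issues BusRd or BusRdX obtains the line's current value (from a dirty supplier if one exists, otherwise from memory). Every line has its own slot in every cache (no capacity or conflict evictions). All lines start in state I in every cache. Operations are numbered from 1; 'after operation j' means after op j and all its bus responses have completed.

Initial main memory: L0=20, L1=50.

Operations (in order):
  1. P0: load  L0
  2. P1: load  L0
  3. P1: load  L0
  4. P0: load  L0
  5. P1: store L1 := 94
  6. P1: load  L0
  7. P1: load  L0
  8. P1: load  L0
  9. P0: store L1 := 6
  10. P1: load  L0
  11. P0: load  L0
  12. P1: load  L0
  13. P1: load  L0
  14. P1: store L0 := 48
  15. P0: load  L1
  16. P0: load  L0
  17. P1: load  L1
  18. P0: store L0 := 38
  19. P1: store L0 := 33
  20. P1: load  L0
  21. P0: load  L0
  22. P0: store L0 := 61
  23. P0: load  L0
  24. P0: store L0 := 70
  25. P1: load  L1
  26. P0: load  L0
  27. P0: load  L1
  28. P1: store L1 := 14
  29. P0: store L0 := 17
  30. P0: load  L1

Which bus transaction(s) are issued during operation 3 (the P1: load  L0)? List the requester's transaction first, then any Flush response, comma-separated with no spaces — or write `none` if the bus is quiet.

[1] P0: load  L0 | P0:E(20), P1:I | bus: BusRd
[2] P1: load  L0 | P0:S(20), P1:S(20) | bus: BusRd
[3] P1: load  L0 | P0:S(20), P1:S(20) | bus: none
[4] P0: load  L0 | P0:S(20), P1:S(20) | bus: none
[5] P1: store L1 := 94 | P0:I, P1:M(94) | bus: BusRdX
[6] P1: load  L0 | P0:S(20), P1:S(20) | bus: none
[7] P1: load  L0 | P0:S(20), P1:S(20) | bus: none
[8] P1: load  L0 | P0:S(20), P1:S(20) | bus: none
[9] P0: store L1 := 6 | P0:M(6), P1:I | bus: BusRdX,Flush
[10] P1: load  L0 | P0:S(20), P1:S(20) | bus: none
[11] P0: load  L0 | P0:S(20), P1:S(20) | bus: none
[12] P1: load  L0 | P0:S(20), P1:S(20) | bus: none
[13] P1: load  L0 | P0:S(20), P1:S(20) | bus: none
[14] P1: store L0 := 48 | P0:I, P1:M(48) | bus: BusUpgr
[15] P0: load  L1 | P0:M(6), P1:I | bus: none
[16] P0: load  L0 | P0:S(48), P1:O(48) | bus: BusRd
[17] P1: load  L1 | P0:O(6), P1:S(6) | bus: BusRd
[18] P0: store L0 := 38 | P0:M(38), P1:I | bus: BusUpgr,Flush
[19] P1: store L0 := 33 | P0:I, P1:M(33) | bus: BusRdX,Flush
[20] P1: load  L0 | P0:I, P1:M(33) | bus: none
[21] P0: load  L0 | P0:S(33), P1:O(33) | bus: BusRd
[22] P0: store L0 := 61 | P0:M(61), P1:I | bus: BusUpgr,Flush
[23] P0: load  L0 | P0:M(61), P1:I | bus: none
[24] P0: store L0 := 70 | P0:M(70), P1:I | bus: none
[25] P1: load  L1 | P0:O(6), P1:S(6) | bus: none
[26] P0: load  L0 | P0:M(70), P1:I | bus: none
[27] P0: load  L1 | P0:O(6), P1:S(6) | bus: none
[28] P1: store L1 := 14 | P0:I, P1:M(14) | bus: BusUpgr,Flush
[29] P0: store L0 := 17 | P0:M(17), P1:I | bus: none
[30] P0: load  L1 | P0:S(14), P1:O(14) | bus: BusRd

bus = none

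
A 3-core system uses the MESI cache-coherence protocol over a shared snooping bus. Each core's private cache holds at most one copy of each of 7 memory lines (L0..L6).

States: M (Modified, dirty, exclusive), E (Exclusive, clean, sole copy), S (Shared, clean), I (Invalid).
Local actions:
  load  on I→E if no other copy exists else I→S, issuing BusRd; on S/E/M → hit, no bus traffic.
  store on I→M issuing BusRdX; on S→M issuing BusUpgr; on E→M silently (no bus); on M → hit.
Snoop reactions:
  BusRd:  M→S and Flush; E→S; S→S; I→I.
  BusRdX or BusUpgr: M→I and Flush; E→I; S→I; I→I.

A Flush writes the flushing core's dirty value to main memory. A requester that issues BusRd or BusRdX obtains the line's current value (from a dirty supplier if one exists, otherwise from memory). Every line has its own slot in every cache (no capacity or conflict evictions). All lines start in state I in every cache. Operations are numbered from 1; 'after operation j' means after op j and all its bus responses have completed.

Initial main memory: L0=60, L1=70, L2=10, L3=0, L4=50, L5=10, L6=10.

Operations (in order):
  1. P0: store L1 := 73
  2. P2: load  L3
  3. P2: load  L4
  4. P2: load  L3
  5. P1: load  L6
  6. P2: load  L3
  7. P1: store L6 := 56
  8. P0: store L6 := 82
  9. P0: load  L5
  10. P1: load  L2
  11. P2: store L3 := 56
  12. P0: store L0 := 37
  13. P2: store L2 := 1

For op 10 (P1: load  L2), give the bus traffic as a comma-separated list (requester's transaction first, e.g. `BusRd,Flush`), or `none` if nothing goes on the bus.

bus = BusRd

  op1 P0: store L1 := 73 → M/I/I on L1; bus BusRdX; mem=70
  op2 P2: load  L3 → I/I/E on L3; bus BusRd; mem=0
  op3 P2: load  L4 → I/I/E on L4; bus BusRd; mem=50
  op4 P2: load  L3 → I/I/E on L3; bus (none); mem=0
  op5 P1: load  L6 → I/E/I on L6; bus BusRd; mem=10
  op6 P2: load  L3 → I/I/E on L3; bus (none); mem=0
  op7 P1: store L6 := 56 → I/M/I on L6; bus (none); mem=10
  op8 P0: store L6 := 82 → M/I/I on L6; bus BusRdX Flush; mem=56
  op9 P0: load  L5 → E/I/I on L5; bus BusRd; mem=10
  op10 P1: load  L2 → I/E/I on L2; bus BusRd; mem=10
  op11 P2: store L3 := 56 → I/I/M on L3; bus (none); mem=0
  op12 P0: store L0 := 37 → M/I/I on L0; bus BusRdX; mem=60
  op13 P2: store L2 := 1 → I/I/M on L2; bus BusRdX; mem=10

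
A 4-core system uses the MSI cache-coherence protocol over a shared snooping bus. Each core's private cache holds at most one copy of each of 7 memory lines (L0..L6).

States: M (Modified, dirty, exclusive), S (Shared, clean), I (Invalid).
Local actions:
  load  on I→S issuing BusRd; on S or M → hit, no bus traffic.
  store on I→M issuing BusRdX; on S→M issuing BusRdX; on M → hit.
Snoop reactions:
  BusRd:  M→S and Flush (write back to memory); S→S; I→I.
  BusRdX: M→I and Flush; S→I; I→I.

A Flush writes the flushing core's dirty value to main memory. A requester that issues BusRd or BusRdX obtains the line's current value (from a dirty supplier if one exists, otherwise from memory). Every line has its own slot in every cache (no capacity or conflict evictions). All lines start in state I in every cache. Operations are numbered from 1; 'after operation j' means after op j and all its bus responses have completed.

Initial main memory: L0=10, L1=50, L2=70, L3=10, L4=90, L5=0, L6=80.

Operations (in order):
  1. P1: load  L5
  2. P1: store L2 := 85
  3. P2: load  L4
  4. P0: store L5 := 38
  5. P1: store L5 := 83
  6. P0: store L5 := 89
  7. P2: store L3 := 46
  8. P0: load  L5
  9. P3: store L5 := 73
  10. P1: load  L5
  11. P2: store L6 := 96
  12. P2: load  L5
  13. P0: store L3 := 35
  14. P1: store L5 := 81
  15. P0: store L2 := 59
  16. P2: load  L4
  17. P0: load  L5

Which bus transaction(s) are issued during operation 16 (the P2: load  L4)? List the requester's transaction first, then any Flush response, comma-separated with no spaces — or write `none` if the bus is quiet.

bus = none

[1] P1: load  L5 | P0:I, P1:S(0), P2:I, P3:I | bus: BusRd
[2] P1: store L2 := 85 | P0:I, P1:M(85), P2:I, P3:I | bus: BusRdX
[3] P2: load  L4 | P0:I, P1:I, P2:S(90), P3:I | bus: BusRd
[4] P0: store L5 := 38 | P0:M(38), P1:I, P2:I, P3:I | bus: BusRdX
[5] P1: store L5 := 83 | P0:I, P1:M(83), P2:I, P3:I | bus: BusRdX,Flush
[6] P0: store L5 := 89 | P0:M(89), P1:I, P2:I, P3:I | bus: BusRdX,Flush
[7] P2: store L3 := 46 | P0:I, P1:I, P2:M(46), P3:I | bus: BusRdX
[8] P0: load  L5 | P0:M(89), P1:I, P2:I, P3:I | bus: none
[9] P3: store L5 := 73 | P0:I, P1:I, P2:I, P3:M(73) | bus: BusRdX,Flush
[10] P1: load  L5 | P0:I, P1:S(73), P2:I, P3:S(73) | bus: BusRd,Flush
[11] P2: store L6 := 96 | P0:I, P1:I, P2:M(96), P3:I | bus: BusRdX
[12] P2: load  L5 | P0:I, P1:S(73), P2:S(73), P3:S(73) | bus: BusRd
[13] P0: store L3 := 35 | P0:M(35), P1:I, P2:I, P3:I | bus: BusRdX,Flush
[14] P1: store L5 := 81 | P0:I, P1:M(81), P2:I, P3:I | bus: BusRdX
[15] P0: store L2 := 59 | P0:M(59), P1:I, P2:I, P3:I | bus: BusRdX,Flush
[16] P2: load  L4 | P0:I, P1:I, P2:S(90), P3:I | bus: none
[17] P0: load  L5 | P0:S(81), P1:S(81), P2:I, P3:I | bus: BusRd,Flush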